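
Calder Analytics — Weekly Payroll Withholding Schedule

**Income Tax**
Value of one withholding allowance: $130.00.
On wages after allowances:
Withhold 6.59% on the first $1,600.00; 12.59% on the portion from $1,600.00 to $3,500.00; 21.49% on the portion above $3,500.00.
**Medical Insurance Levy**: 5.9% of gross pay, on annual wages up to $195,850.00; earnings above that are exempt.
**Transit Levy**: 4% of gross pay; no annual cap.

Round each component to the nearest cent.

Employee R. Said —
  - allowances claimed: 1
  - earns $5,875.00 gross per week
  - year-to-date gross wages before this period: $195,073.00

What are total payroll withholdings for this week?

Income Tax: taxable = $5,875.00 − 1×$130.00 = $5,745.00
  $344.65 + 21.49% × ($5,745.00 − $3,500.00) = $344.65 + 21.49% × $2,245.00 = $827.10
Medical Insurance Levy: cap $195,850.00 − YTD $195,073.00 = $777.00 subject; 5.9% × $777.00 = $45.84
Transit Levy: 4% × $5,875.00 = $235.00
Total: $827.10 + $45.84 + $235.00 = $1,107.94

$1,107.94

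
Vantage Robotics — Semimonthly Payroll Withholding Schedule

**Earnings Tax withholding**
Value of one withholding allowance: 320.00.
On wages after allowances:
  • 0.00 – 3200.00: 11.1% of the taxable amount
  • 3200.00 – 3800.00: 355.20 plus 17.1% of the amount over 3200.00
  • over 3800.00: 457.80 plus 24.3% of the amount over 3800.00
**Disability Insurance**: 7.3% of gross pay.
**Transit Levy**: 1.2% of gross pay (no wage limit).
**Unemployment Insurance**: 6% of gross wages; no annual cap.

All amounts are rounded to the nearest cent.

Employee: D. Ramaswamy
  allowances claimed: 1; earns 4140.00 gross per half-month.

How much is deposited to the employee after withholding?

3077.04

Earnings Tax: taxable = 4140.00 − 1×320.00 = 3820.00
  457.80 + 24.3% × (3820.00 − 3800.00) = 457.80 + 24.3% × 20.00 = 462.66
Disability Insurance: 7.3% × 4140.00 = 302.22
Transit Levy: 1.2% × 4140.00 = 49.68
Unemployment Insurance: 6% × 4140.00 = 248.40
Total withheld: 462.66 + 302.22 + 49.68 + 248.40 = 1062.96
Net pay: 4140.00 − 1062.96 = 3077.04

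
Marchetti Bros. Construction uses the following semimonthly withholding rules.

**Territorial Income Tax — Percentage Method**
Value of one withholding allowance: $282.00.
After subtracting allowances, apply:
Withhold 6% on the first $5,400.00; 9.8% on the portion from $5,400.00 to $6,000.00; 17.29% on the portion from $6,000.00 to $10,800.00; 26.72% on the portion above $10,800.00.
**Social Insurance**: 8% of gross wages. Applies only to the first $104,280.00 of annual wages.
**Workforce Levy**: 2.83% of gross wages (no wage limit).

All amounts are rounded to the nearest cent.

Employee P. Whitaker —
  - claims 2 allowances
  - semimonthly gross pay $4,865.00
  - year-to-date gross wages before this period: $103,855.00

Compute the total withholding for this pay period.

$429.74

Territorial Income Tax: taxable = $4,865.00 − 2×$282.00 = $4,301.00
  6% × $4,301.00 = $258.06
Social Insurance: cap $104,280.00 − YTD $103,855.00 = $425.00 subject; 8% × $425.00 = $34.00
Workforce Levy: 2.83% × $4,865.00 = $137.68
Total: $258.06 + $34.00 + $137.68 = $429.74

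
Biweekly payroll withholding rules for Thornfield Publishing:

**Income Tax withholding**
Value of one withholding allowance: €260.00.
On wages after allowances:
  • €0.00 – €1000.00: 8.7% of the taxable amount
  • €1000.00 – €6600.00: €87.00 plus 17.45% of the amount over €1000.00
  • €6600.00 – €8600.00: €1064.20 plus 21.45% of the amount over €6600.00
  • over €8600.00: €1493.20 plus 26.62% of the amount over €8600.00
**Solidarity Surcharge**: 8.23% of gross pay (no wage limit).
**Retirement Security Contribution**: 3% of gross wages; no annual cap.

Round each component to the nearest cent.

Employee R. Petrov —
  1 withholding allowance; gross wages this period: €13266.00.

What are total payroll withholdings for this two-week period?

Income Tax: taxable = €13266.00 − 1×€260.00 = €13006.00
  €1493.20 + 26.62% × (€13006.00 − €8600.00) = €1493.20 + 26.62% × €4406.00 = €2666.08
Solidarity Surcharge: 8.23% × €13266.00 = €1091.79
Retirement Security Contribution: 3% × €13266.00 = €397.98
Total: €2666.08 + €1091.79 + €397.98 = €4155.85

€4155.85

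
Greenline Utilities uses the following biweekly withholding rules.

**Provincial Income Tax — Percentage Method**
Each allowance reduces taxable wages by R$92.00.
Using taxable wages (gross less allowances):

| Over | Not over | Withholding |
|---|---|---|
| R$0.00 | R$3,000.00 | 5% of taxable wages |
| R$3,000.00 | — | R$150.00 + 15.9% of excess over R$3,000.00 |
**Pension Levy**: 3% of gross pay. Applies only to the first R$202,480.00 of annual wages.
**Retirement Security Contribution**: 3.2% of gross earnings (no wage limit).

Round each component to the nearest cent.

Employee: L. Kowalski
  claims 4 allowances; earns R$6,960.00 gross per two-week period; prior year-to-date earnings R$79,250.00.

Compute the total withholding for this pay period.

R$1,152.65

Provincial Income Tax: taxable = R$6,960.00 − 4×R$92.00 = R$6,592.00
  R$150.00 + 15.9% × (R$6,592.00 − R$3,000.00) = R$150.00 + 15.9% × R$3,592.00 = R$721.13
Pension Levy: 3% × R$6,960.00 = R$208.80
Retirement Security Contribution: 3.2% × R$6,960.00 = R$222.72
Total: R$721.13 + R$208.80 + R$222.72 = R$1,152.65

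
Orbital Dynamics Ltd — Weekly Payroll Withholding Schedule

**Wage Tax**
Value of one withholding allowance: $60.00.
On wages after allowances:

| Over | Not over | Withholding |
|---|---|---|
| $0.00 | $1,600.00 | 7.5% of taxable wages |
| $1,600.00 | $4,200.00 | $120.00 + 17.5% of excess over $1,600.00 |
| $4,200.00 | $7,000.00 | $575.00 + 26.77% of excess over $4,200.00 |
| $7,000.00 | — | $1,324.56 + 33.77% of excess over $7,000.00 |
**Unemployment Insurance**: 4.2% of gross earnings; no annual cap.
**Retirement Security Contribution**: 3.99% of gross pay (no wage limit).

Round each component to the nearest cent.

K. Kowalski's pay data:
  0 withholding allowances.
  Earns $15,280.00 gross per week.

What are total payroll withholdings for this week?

$5,372.15

Wage Tax: taxable = $15,280.00
  $1,324.56 + 33.77% × ($15,280.00 − $7,000.00) = $1,324.56 + 33.77% × $8,280.00 = $4,120.72
Unemployment Insurance: 4.2% × $15,280.00 = $641.76
Retirement Security Contribution: 3.99% × $15,280.00 = $609.67
Total: $4,120.72 + $641.76 + $609.67 = $5,372.15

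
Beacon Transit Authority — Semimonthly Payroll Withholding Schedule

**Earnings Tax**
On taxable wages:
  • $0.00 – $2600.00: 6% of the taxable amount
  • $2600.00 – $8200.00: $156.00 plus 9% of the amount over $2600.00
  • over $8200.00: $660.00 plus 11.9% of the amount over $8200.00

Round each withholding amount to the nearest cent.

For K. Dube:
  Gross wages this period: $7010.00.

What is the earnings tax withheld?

Earnings Tax: taxable = $7010.00
  $156.00 + 9% × ($7010.00 − $2600.00) = $156.00 + 9% × $4410.00 = $552.90

$552.90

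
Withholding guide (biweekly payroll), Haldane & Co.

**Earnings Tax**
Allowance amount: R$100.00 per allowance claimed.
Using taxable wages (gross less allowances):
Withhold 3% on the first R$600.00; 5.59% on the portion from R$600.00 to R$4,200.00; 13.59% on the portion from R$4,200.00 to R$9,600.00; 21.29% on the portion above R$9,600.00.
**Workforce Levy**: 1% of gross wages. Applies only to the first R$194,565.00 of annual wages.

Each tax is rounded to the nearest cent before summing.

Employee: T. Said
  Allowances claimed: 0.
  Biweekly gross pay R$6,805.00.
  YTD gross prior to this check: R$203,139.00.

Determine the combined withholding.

Earnings Tax: taxable = R$6,805.00
  R$219.24 + 13.59% × (R$6,805.00 − R$4,200.00) = R$219.24 + 13.59% × R$2,605.00 = R$573.26
Workforce Levy: YTD R$203,139.00 ≥ cap R$194,565.00 → R$0.00
Total: R$573.26 + R$0.00 = R$573.26

R$573.26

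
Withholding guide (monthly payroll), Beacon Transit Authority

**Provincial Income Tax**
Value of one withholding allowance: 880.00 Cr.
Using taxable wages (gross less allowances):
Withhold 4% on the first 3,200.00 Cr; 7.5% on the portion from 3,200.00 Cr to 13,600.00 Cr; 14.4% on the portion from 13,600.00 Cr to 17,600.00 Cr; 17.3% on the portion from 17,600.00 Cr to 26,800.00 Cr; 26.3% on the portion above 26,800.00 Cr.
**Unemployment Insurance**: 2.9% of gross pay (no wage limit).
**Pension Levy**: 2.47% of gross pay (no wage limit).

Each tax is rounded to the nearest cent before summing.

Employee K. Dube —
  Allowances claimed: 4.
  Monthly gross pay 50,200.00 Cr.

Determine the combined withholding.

Provincial Income Tax: taxable = 50,200.00 Cr − 4×880.00 Cr = 46,680.00 Cr
  3,075.60 Cr + 26.3% × (46,680.00 Cr − 26,800.00 Cr) = 3,075.60 Cr + 26.3% × 19,880.00 Cr = 8,304.04 Cr
Unemployment Insurance: 2.9% × 50,200.00 Cr = 1,455.80 Cr
Pension Levy: 2.47% × 50,200.00 Cr = 1,239.94 Cr
Total: 8,304.04 Cr + 1,455.80 Cr + 1,239.94 Cr = 10,999.78 Cr

10,999.78 Cr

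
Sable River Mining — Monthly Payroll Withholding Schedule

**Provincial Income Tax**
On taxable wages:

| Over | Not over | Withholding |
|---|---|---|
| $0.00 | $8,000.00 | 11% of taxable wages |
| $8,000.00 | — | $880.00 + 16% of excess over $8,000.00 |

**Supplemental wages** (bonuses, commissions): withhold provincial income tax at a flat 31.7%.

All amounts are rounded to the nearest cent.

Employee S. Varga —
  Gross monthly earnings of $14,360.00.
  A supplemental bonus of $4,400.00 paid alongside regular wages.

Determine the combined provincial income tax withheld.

$3,292.40

Provincial Income Tax: taxable = $14,360.00
  $880.00 + 16% × ($14,360.00 − $8,000.00) = $880.00 + 16% × $6,360.00 = $1,897.60
Supplemental (31.7% flat on bonus): 31.7% × $4,400.00 = $1,394.80
Total provincial income tax: $1,897.60 + $1,394.80 = $3,292.40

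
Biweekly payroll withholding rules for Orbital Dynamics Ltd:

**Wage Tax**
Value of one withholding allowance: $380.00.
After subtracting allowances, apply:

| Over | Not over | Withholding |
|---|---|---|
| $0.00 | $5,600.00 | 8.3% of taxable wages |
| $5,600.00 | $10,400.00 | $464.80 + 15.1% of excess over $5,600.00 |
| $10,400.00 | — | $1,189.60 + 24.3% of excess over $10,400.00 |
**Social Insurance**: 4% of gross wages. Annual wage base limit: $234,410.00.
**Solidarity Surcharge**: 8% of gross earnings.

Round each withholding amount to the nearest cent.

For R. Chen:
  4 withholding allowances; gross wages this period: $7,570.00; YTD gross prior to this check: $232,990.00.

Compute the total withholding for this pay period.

$1,195.15

Wage Tax: taxable = $7,570.00 − 4×$380.00 = $6,050.00
  $464.80 + 15.1% × ($6,050.00 − $5,600.00) = $464.80 + 15.1% × $450.00 = $532.75
Social Insurance: cap $234,410.00 − YTD $232,990.00 = $1,420.00 subject; 4% × $1,420.00 = $56.80
Solidarity Surcharge: 8% × $7,570.00 = $605.60
Total: $532.75 + $56.80 + $605.60 = $1,195.15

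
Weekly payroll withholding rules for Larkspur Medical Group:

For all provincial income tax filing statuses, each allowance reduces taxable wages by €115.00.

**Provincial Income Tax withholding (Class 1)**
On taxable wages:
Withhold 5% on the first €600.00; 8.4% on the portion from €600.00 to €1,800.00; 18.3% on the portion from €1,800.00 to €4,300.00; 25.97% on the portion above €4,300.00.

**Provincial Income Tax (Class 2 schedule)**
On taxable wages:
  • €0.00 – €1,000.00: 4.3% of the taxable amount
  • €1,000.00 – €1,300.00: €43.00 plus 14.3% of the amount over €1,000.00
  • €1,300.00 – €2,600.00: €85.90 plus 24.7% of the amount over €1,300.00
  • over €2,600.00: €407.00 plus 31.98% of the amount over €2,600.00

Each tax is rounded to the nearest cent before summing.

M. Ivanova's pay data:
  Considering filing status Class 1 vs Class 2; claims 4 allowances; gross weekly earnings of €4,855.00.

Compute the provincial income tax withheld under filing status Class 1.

Provincial Income Tax (Class 1): taxable = €4,855.00 − 4×€115.00 = €4,395.00
  €588.30 + 25.97% × (€4,395.00 − €4,300.00) = €588.30 + 25.97% × €95.00 = €612.97

€612.97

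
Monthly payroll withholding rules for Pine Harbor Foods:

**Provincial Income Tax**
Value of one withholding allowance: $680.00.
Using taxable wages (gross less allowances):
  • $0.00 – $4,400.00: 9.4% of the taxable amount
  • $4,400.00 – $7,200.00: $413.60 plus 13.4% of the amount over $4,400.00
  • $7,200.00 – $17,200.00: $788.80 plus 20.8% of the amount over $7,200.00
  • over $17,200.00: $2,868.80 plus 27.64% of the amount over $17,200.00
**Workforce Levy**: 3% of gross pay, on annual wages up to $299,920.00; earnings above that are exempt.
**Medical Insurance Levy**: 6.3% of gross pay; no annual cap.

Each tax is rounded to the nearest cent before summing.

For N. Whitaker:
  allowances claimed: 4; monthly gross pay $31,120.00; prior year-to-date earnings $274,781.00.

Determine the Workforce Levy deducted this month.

$754.17

Workforce Levy: cap $299,920.00 − YTD $274,781.00 = $25,139.00 subject; 3% × $25,139.00 = $754.17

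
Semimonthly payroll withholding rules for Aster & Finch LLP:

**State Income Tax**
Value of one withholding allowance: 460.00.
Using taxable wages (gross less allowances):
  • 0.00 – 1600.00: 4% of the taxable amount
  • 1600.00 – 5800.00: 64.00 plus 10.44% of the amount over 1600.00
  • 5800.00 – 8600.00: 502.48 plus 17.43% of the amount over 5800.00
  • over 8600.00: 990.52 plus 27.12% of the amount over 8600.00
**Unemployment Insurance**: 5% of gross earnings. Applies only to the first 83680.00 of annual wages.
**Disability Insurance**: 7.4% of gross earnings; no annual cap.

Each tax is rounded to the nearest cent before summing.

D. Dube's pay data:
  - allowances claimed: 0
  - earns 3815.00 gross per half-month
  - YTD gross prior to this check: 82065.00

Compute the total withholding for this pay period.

State Income Tax: taxable = 3815.00
  64.00 + 10.44% × (3815.00 − 1600.00) = 64.00 + 10.44% × 2215.00 = 295.25
Unemployment Insurance: cap 83680.00 − YTD 82065.00 = 1615.00 subject; 5% × 1615.00 = 80.75
Disability Insurance: 7.4% × 3815.00 = 282.31
Total: 295.25 + 80.75 + 282.31 = 658.31

658.31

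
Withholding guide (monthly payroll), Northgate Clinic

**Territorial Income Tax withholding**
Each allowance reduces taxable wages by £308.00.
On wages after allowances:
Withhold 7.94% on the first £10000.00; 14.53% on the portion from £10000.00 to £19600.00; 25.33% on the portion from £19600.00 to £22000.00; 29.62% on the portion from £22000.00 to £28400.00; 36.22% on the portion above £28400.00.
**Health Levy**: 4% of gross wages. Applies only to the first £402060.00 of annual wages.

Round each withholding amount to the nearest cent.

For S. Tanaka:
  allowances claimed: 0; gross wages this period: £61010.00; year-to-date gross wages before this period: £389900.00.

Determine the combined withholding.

£16990.22

Territorial Income Tax: taxable = £61010.00
  £4692.48 + 36.22% × (£61010.00 − £28400.00) = £4692.48 + 36.22% × £32610.00 = £16503.82
Health Levy: cap £402060.00 − YTD £389900.00 = £12160.00 subject; 4% × £12160.00 = £486.40
Total: £16503.82 + £486.40 = £16990.22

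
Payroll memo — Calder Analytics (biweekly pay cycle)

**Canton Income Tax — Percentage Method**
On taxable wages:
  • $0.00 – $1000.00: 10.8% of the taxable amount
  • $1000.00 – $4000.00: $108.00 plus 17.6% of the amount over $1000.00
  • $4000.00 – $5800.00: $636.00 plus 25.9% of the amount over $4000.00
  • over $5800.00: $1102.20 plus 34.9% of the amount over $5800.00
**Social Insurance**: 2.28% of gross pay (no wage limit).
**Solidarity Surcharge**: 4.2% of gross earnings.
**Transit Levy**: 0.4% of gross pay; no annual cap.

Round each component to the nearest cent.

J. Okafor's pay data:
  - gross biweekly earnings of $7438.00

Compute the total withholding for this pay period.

$2185.60

Canton Income Tax: taxable = $7438.00
  $1102.20 + 34.9% × ($7438.00 − $5800.00) = $1102.20 + 34.9% × $1638.00 = $1673.86
Social Insurance: 2.28% × $7438.00 = $169.59
Solidarity Surcharge: 4.2% × $7438.00 = $312.40
Transit Levy: 0.4% × $7438.00 = $29.75
Total: $1673.86 + $169.59 + $312.40 + $29.75 = $2185.60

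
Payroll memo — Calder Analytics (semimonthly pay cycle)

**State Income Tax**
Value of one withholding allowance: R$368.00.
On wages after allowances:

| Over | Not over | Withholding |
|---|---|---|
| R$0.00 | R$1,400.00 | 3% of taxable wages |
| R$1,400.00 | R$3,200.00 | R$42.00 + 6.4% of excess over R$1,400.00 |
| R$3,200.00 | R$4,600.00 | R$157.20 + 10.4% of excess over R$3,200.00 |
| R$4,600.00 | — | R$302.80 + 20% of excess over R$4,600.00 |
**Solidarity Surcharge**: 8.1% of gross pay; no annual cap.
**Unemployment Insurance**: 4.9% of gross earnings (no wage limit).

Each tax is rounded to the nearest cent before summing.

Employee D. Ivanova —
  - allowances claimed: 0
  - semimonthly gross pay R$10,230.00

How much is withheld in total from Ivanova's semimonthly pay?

State Income Tax: taxable = R$10,230.00
  R$302.80 + 20% × (R$10,230.00 − R$4,600.00) = R$302.80 + 20% × R$5,630.00 = R$1,428.80
Solidarity Surcharge: 8.1% × R$10,230.00 = R$828.63
Unemployment Insurance: 4.9% × R$10,230.00 = R$501.27
Total: R$1,428.80 + R$828.63 + R$501.27 = R$2,758.70

R$2,758.70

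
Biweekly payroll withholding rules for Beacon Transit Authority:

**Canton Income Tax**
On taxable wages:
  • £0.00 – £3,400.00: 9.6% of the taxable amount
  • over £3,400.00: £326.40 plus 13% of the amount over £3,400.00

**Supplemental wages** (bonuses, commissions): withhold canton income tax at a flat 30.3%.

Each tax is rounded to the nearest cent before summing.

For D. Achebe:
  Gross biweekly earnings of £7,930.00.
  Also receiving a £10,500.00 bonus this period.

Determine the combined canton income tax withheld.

£4,096.80

Canton Income Tax: taxable = £7,930.00
  £326.40 + 13% × (£7,930.00 − £3,400.00) = £326.40 + 13% × £4,530.00 = £915.30
Supplemental (30.3% flat on bonus): 30.3% × £10,500.00 = £3,181.50
Total canton income tax: £915.30 + £3,181.50 = £4,096.80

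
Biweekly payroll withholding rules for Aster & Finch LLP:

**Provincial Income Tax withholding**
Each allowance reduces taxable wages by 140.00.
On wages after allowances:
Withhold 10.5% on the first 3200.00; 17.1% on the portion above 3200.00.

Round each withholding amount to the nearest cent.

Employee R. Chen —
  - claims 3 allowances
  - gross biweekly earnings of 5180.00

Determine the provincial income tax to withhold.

602.76

Provincial Income Tax: taxable = 5180.00 − 3×140.00 = 4760.00
  336.00 + 17.1% × (4760.00 − 3200.00) = 336.00 + 17.1% × 1560.00 = 602.76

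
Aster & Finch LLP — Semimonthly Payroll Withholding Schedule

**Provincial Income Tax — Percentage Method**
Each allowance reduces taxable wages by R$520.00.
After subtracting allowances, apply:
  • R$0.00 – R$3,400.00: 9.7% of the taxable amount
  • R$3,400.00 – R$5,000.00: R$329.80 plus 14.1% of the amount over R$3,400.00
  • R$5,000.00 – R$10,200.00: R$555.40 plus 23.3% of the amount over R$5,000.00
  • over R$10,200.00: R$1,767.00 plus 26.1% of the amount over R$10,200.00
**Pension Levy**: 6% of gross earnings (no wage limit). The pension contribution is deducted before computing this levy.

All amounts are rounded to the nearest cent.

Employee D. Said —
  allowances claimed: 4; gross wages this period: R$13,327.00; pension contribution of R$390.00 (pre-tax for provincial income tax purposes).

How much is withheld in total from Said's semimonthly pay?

Provincial Income Tax: taxable = R$13,327.00 − R$390.00 − 4×R$520.00 = R$10,857.00
  R$1,767.00 + 26.1% × (R$10,857.00 − R$10,200.00) = R$1,767.00 + 26.1% × R$657.00 = R$1,938.48
Pension Levy: 6% × R$12,937.00 = R$776.22
Total: R$1,938.48 + R$776.22 = R$2,714.70

R$2,714.70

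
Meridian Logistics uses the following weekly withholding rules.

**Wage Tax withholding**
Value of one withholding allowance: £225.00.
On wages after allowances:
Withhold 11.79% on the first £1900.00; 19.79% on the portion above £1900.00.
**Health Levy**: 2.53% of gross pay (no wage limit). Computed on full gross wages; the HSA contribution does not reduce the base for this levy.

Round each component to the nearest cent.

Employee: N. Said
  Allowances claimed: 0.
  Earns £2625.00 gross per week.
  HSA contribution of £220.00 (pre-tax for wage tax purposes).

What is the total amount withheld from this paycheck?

£390.36

Wage Tax: taxable = £2625.00 − £220.00 = £2405.00
  £224.01 + 19.79% × (£2405.00 − £1900.00) = £224.01 + 19.79% × £505.00 = £323.95
Health Levy: 2.53% × £2625.00 = £66.41
Total: £323.95 + £66.41 = £390.36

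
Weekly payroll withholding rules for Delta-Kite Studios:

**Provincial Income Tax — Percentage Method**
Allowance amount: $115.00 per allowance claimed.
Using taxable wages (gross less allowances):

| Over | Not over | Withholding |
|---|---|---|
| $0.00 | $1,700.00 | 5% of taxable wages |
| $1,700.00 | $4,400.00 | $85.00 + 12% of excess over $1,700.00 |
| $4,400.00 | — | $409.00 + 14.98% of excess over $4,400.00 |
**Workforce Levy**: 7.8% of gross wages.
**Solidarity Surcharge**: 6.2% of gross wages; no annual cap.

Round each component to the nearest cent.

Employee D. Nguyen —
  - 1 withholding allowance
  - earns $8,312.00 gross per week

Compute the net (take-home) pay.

$6,170.53

Provincial Income Tax: taxable = $8,312.00 − 1×$115.00 = $8,197.00
  $409.00 + 14.98% × ($8,197.00 − $4,400.00) = $409.00 + 14.98% × $3,797.00 = $977.79
Workforce Levy: 7.8% × $8,312.00 = $648.34
Solidarity Surcharge: 6.2% × $8,312.00 = $515.34
Total withheld: $977.79 + $648.34 + $515.34 = $2,141.47
Net pay: $8,312.00 − $2,141.47 = $6,170.53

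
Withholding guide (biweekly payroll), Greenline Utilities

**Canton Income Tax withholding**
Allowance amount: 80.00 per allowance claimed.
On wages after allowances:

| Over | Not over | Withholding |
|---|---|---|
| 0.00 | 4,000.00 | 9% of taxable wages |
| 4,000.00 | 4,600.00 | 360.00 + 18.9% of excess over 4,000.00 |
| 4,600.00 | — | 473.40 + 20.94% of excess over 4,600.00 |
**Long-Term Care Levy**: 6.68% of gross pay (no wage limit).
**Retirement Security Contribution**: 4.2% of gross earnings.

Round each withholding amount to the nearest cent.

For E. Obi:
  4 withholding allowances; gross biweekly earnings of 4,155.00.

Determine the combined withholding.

Canton Income Tax: taxable = 4,155.00 − 4×80.00 = 3,835.00
  9% × 3,835.00 = 345.15
Long-Term Care Levy: 6.68% × 4,155.00 = 277.55
Retirement Security Contribution: 4.2% × 4,155.00 = 174.51
Total: 345.15 + 277.55 + 174.51 = 797.21

797.21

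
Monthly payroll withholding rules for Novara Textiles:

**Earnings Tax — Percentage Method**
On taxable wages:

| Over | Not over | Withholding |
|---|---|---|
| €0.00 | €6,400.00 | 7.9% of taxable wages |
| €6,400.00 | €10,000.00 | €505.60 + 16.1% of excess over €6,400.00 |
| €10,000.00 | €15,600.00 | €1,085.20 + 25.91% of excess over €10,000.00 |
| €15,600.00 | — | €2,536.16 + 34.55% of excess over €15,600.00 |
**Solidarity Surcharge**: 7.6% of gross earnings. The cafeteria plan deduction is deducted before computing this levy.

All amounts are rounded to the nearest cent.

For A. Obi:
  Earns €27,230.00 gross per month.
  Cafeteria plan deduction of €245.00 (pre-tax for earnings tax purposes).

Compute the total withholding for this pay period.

€8,520.54

Earnings Tax: taxable = €27,230.00 − €245.00 = €26,985.00
  €2,536.16 + 34.55% × (€26,985.00 − €15,600.00) = €2,536.16 + 34.55% × €11,385.00 = €6,469.68
Solidarity Surcharge: 7.6% × €26,985.00 = €2,050.86
Total: €6,469.68 + €2,050.86 = €8,520.54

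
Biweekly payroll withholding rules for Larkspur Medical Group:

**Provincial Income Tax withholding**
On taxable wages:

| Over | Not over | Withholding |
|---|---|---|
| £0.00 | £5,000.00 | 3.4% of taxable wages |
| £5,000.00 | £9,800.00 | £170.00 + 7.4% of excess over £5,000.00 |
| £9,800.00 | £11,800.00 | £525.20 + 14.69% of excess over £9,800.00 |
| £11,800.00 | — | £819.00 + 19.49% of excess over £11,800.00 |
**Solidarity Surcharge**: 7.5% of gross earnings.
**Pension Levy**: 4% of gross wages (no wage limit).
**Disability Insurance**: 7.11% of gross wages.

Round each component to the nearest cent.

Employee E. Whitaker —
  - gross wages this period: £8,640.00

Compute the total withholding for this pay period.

Provincial Income Tax: taxable = £8,640.00
  £170.00 + 7.4% × (£8,640.00 − £5,000.00) = £170.00 + 7.4% × £3,640.00 = £439.36
Solidarity Surcharge: 7.5% × £8,640.00 = £648.00
Pension Levy: 4% × £8,640.00 = £345.60
Disability Insurance: 7.11% × £8,640.00 = £614.30
Total: £439.36 + £648.00 + £345.60 + £614.30 = £2,047.26

£2,047.26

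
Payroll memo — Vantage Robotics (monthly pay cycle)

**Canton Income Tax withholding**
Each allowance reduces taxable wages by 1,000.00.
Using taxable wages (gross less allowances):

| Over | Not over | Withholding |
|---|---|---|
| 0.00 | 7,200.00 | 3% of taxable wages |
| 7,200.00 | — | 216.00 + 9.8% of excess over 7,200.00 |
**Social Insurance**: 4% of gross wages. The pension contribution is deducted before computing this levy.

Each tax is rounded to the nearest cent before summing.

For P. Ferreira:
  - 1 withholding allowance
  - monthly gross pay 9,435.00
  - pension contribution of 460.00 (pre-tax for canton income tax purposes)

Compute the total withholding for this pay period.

Canton Income Tax: taxable = 9,435.00 − 460.00 − 1×1,000.00 = 7,975.00
  216.00 + 9.8% × (7,975.00 − 7,200.00) = 216.00 + 9.8% × 775.00 = 291.95
Social Insurance: 4% × 8,975.00 = 359.00
Total: 291.95 + 359.00 = 650.95

650.95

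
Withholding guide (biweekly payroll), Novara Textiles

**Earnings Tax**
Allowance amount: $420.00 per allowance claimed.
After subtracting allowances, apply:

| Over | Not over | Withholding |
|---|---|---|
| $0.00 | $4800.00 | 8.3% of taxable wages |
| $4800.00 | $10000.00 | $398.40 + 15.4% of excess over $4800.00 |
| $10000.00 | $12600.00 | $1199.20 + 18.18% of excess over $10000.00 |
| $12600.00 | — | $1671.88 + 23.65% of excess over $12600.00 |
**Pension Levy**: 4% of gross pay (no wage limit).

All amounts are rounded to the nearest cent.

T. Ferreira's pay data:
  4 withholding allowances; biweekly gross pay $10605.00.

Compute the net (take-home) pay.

$9147.15

Earnings Tax: taxable = $10605.00 − 4×$420.00 = $8925.00
  $398.40 + 15.4% × ($8925.00 − $4800.00) = $398.40 + 15.4% × $4125.00 = $1033.65
Pension Levy: 4% × $10605.00 = $424.20
Total withheld: $1033.65 + $424.20 = $1457.85
Net pay: $10605.00 − $1457.85 = $9147.15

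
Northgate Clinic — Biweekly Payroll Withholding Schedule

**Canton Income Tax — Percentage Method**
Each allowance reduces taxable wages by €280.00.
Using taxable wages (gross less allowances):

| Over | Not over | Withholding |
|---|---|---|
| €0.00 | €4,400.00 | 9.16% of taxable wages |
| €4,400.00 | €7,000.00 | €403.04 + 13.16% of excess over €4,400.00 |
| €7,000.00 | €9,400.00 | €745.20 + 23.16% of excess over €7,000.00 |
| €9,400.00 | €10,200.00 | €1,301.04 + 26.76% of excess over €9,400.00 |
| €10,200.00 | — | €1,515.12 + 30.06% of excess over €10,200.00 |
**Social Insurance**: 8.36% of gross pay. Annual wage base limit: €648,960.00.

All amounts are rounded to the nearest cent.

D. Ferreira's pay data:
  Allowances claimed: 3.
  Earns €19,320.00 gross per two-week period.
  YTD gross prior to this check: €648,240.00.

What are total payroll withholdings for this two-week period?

Canton Income Tax: taxable = €19,320.00 − 3×€280.00 = €18,480.00
  €1,515.12 + 30.06% × (€18,480.00 − €10,200.00) = €1,515.12 + 30.06% × €8,280.00 = €4,004.09
Social Insurance: cap €648,960.00 − YTD €648,240.00 = €720.00 subject; 8.36% × €720.00 = €60.19
Total: €4,004.09 + €60.19 = €4,064.28

€4,064.28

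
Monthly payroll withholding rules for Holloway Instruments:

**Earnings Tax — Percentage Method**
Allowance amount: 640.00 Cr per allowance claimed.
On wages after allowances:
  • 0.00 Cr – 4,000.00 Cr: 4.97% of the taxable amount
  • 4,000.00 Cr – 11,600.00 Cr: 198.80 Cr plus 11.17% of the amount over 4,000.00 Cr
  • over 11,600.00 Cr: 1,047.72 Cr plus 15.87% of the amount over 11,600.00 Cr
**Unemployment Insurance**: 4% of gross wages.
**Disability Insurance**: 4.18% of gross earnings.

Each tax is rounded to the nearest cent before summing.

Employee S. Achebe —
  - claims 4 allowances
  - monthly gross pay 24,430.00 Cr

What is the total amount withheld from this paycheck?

4,675.94 Cr

Earnings Tax: taxable = 24,430.00 Cr − 4×640.00 Cr = 21,870.00 Cr
  1,047.72 Cr + 15.87% × (21,870.00 Cr − 11,600.00 Cr) = 1,047.72 Cr + 15.87% × 10,270.00 Cr = 2,677.57 Cr
Unemployment Insurance: 4% × 24,430.00 Cr = 977.20 Cr
Disability Insurance: 4.18% × 24,430.00 Cr = 1,021.17 Cr
Total: 2,677.57 Cr + 977.20 Cr + 1,021.17 Cr = 4,675.94 Cr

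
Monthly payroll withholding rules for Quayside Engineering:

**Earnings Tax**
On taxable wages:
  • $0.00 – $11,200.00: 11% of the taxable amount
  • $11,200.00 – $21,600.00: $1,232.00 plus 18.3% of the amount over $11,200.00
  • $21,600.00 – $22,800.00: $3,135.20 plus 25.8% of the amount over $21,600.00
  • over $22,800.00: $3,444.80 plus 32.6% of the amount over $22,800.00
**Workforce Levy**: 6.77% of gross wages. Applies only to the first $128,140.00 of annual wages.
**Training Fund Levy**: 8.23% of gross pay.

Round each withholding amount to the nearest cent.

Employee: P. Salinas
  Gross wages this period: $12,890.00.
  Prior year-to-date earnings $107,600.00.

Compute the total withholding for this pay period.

Earnings Tax: taxable = $12,890.00
  $1,232.00 + 18.3% × ($12,890.00 − $11,200.00) = $1,232.00 + 18.3% × $1,690.00 = $1,541.27
Workforce Levy: 6.77% × $12,890.00 = $872.65
Training Fund Levy: 8.23% × $12,890.00 = $1,060.85
Total: $1,541.27 + $872.65 + $1,060.85 = $3,474.77

$3,474.77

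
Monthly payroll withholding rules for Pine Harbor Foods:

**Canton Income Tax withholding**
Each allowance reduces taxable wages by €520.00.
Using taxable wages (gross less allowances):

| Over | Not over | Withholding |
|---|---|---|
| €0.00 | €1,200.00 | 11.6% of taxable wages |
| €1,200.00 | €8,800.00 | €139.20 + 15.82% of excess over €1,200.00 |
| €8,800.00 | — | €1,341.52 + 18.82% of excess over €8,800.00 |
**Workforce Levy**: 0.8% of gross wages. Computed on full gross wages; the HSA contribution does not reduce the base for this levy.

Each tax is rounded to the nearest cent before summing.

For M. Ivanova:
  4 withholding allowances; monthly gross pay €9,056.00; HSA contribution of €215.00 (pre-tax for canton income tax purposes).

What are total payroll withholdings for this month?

Canton Income Tax: taxable = €9,056.00 − €215.00 − 4×€520.00 = €6,761.00
  €139.20 + 15.82% × (€6,761.00 − €1,200.00) = €139.20 + 15.82% × €5,561.00 = €1,018.95
Workforce Levy: 0.8% × €9,056.00 = €72.45
Total: €1,018.95 + €72.45 = €1,091.40

€1,091.40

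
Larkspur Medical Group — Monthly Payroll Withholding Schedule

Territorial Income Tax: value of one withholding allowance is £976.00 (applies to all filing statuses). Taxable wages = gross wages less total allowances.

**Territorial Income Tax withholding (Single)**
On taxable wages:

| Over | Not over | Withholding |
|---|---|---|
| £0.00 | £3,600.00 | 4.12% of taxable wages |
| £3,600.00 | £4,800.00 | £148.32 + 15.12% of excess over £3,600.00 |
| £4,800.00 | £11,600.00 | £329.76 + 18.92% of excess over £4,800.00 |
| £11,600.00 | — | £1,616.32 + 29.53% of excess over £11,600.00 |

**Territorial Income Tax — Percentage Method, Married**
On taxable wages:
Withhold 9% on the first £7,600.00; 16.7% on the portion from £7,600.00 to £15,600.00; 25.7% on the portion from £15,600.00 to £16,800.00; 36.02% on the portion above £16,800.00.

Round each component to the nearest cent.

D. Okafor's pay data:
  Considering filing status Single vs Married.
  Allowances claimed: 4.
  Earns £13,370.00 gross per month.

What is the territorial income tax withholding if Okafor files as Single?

Territorial Income Tax (Single): taxable = £13,370.00 − 4×£976.00 = £9,466.00
  £329.76 + 18.92% × (£9,466.00 − £4,800.00) = £329.76 + 18.92% × £4,666.00 = £1,212.57

£1,212.57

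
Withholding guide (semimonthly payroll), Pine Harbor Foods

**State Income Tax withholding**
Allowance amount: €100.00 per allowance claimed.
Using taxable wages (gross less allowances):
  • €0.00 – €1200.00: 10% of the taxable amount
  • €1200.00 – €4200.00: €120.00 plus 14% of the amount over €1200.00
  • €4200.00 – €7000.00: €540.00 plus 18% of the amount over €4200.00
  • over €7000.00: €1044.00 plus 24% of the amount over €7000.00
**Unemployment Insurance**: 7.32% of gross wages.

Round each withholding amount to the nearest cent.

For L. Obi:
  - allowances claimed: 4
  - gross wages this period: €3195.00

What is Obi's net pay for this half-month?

State Income Tax: taxable = €3195.00 − 4×€100.00 = €2795.00
  €120.00 + 14% × (€2795.00 − €1200.00) = €120.00 + 14% × €1595.00 = €343.30
Unemployment Insurance: 7.32% × €3195.00 = €233.87
Total withheld: €343.30 + €233.87 = €577.17
Net pay: €3195.00 − €577.17 = €2617.83

€2617.83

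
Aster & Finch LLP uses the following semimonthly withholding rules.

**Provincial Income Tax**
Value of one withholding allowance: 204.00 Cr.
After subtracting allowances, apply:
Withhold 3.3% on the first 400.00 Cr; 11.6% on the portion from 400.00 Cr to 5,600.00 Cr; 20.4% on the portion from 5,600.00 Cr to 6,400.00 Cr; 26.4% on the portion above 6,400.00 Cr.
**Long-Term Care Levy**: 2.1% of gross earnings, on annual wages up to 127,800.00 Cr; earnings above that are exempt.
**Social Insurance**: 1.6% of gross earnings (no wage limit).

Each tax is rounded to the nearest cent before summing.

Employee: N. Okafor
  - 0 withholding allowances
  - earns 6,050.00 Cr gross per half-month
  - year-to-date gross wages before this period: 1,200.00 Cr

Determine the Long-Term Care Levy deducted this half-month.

127.05 Cr

Long-Term Care Levy: 2.1% × 6,050.00 Cr = 127.05 Cr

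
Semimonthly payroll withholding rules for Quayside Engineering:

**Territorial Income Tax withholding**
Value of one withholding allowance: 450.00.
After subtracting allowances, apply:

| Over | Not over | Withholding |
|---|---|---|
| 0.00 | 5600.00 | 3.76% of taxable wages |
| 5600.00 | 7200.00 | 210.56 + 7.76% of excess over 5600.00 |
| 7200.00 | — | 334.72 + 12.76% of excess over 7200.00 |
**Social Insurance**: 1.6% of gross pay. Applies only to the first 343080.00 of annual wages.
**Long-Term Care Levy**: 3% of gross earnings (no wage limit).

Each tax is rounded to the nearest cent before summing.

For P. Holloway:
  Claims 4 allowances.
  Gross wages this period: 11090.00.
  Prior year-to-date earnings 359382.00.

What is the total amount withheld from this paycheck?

Territorial Income Tax: taxable = 11090.00 − 4×450.00 = 9290.00
  334.72 + 12.76% × (9290.00 − 7200.00) = 334.72 + 12.76% × 2090.00 = 601.40
Social Insurance: YTD 359382.00 ≥ cap 343080.00 → 0.00
Long-Term Care Levy: 3% × 11090.00 = 332.70
Total: 601.40 + 0.00 + 332.70 = 934.10

934.10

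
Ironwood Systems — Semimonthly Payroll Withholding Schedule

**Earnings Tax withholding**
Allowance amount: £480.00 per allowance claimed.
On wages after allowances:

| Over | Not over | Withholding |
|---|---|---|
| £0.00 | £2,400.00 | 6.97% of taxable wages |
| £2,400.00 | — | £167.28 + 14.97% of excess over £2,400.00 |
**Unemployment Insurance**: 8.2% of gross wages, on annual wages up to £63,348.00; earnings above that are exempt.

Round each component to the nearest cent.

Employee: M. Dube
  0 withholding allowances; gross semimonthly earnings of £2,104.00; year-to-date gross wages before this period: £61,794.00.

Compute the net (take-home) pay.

Earnings Tax: taxable = £2,104.00
  6.97% × £2,104.00 = £146.65
Unemployment Insurance: cap £63,348.00 − YTD £61,794.00 = £1,554.00 subject; 8.2% × £1,554.00 = £127.43
Total withheld: £146.65 + £127.43 = £274.08
Net pay: £2,104.00 − £274.08 = £1,829.92

£1,829.92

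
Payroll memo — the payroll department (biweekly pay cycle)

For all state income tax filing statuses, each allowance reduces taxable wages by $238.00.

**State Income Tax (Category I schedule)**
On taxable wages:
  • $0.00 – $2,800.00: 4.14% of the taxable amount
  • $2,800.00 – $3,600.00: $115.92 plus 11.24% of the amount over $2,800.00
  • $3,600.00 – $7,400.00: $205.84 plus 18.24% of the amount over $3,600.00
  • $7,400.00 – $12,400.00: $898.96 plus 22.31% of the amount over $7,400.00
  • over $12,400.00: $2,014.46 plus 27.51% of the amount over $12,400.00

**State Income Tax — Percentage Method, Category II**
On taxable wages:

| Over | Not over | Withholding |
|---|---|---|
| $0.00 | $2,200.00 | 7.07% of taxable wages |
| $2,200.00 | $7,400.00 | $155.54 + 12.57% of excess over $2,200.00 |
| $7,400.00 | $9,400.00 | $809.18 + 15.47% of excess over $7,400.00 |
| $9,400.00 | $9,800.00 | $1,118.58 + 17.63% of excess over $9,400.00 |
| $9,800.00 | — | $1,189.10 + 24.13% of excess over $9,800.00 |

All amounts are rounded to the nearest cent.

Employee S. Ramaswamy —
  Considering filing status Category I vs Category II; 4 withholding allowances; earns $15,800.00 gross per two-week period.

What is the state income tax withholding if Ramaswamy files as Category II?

State Income Tax (Category II): taxable = $15,800.00 − 4×$238.00 = $14,848.00
  $1,189.10 + 24.13% × ($14,848.00 − $9,800.00) = $1,189.10 + 24.13% × $5,048.00 = $2,407.18

$2,407.18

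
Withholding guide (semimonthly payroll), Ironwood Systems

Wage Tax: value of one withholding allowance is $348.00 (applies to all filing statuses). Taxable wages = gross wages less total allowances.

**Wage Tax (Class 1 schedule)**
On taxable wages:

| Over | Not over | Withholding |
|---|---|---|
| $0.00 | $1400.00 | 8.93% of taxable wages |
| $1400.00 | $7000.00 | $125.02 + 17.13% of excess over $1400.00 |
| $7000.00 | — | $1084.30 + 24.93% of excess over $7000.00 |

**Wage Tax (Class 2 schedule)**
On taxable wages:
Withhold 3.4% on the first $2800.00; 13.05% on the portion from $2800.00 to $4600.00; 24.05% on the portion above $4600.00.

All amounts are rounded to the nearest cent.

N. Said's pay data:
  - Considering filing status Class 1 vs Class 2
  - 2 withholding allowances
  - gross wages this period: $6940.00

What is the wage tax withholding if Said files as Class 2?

Wage Tax (Class 2): taxable = $6940.00 − 2×$348.00 = $6244.00
  $330.10 + 24.05% × ($6244.00 − $4600.00) = $330.10 + 24.05% × $1644.00 = $725.48

$725.48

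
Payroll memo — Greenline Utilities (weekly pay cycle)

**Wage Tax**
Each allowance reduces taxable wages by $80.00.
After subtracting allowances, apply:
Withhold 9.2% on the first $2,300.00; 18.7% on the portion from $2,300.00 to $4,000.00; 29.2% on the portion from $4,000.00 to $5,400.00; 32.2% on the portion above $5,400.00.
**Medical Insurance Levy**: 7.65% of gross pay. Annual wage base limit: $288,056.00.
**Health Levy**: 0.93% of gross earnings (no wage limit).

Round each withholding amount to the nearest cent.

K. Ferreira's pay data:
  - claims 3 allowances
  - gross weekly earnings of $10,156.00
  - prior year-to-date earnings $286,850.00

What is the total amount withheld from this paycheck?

$2,579.16

Wage Tax: taxable = $10,156.00 − 3×$80.00 = $9,916.00
  $938.30 + 32.2% × ($9,916.00 − $5,400.00) = $938.30 + 32.2% × $4,516.00 = $2,392.45
Medical Insurance Levy: cap $288,056.00 − YTD $286,850.00 = $1,206.00 subject; 7.65% × $1,206.00 = $92.26
Health Levy: 0.93% × $10,156.00 = $94.45
Total: $2,392.45 + $92.26 + $94.45 = $2,579.16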